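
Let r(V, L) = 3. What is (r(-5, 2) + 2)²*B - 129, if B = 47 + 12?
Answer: 1346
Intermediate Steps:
B = 59
(r(-5, 2) + 2)²*B - 129 = (3 + 2)²*59 - 129 = 5²*59 - 129 = 25*59 - 129 = 1475 - 129 = 1346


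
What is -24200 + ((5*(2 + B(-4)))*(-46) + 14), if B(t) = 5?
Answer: -25796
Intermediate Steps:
-24200 + ((5*(2 + B(-4)))*(-46) + 14) = -24200 + ((5*(2 + 5))*(-46) + 14) = -24200 + ((5*7)*(-46) + 14) = -24200 + (35*(-46) + 14) = -24200 + (-1610 + 14) = -24200 - 1596 = -25796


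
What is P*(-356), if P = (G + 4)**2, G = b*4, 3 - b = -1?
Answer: -142400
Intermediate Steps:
b = 4 (b = 3 - 1*(-1) = 3 + 1 = 4)
G = 16 (G = 4*4 = 16)
P = 400 (P = (16 + 4)**2 = 20**2 = 400)
P*(-356) = 400*(-356) = -142400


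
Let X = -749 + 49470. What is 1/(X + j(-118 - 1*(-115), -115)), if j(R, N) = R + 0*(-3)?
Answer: 1/48718 ≈ 2.0526e-5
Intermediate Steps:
j(R, N) = R (j(R, N) = R + 0 = R)
X = 48721
1/(X + j(-118 - 1*(-115), -115)) = 1/(48721 + (-118 - 1*(-115))) = 1/(48721 + (-118 + 115)) = 1/(48721 - 3) = 1/48718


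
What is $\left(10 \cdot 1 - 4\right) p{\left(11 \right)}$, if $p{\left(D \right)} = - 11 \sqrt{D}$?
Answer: $- 66 \sqrt{11} \approx -218.9$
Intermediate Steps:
$\left(10 \cdot 1 - 4\right) p{\left(11 \right)} = \left(10 \cdot 1 - 4\right) \left(- 11 \sqrt{11}\right) = \left(10 - 4\right) \left(- 11 \sqrt{11}\right) = 6 \left(- 11 \sqrt{11}\right) = - 66 \sqrt{11}$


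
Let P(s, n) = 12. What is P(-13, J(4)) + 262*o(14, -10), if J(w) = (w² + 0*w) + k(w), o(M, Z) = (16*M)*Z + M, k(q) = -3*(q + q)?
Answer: -583200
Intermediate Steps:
k(q) = -6*q
o(M, Z) = M + 16*M*Z (o(M, Z) = 16*M*Z + M = M + 16*M*Z)
J(w) = w² - 6*w (J(w) = (w² + 0*w) - 6*w = (w² + 0) - 6*w = w² - 6*w)
P(-13, J(4)) + 262*o(14, -10) = 12 + 262*(14*(1 + 16*(-10))) = 12 + 262*(14*(1 - 160)) = 12 + 262*(14*(-159)) = 12 + 262*(-2226) = 12 - 583212 = -583200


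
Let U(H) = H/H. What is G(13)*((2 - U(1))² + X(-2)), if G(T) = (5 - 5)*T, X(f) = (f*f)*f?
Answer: 0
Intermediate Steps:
X(f) = f³ (X(f) = f²*f = f³)
U(H) = 1
G(T) = 0 (G(T) = 0*T = 0)
G(13)*((2 - U(1))² + X(-2)) = 0*((2 - 1*1)² + (-2)³) = 0*((2 - 1)² - 8) = 0*(1² - 8) = 0*(1 - 8) = 0*(-7) = 0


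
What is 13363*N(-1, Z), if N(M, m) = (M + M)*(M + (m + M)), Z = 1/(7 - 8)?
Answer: 80178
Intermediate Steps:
Z = -1 (Z = 1/(-1) = -1)
N(M, m) = 2*M*(m + 2*M) (N(M, m) = (2*M)*(M + (M + m)) = (2*M)*(m + 2*M) = 2*M*(m + 2*M))
13363*N(-1, Z) = 13363*(2*(-1)*(-1 + 2*(-1))) = 13363*(2*(-1)*(-1 - 2)) = 13363*(2*(-1)*(-3)) = 13363*6 = 80178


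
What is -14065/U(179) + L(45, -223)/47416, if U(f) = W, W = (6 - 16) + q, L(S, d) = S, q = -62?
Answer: 20840915/106686 ≈ 195.35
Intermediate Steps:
W = -72 (W = (6 - 16) - 62 = -10 - 62 = -72)
U(f) = -72
-14065/U(179) + L(45, -223)/47416 = -14065/(-72) + 45/47416 = -14065*(-1/72) + 45*(1/47416) = 14065/72 + 45/47416 = 20840915/106686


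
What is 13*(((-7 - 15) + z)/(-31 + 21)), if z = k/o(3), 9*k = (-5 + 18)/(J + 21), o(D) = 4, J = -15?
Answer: 61607/2160 ≈ 28.522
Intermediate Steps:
k = 13/54 (k = ((-5 + 18)/(-15 + 21))/9 = (13/6)/9 = (13*(⅙))/9 = (⅑)*(13/6) = 13/54 ≈ 0.24074)
z = 13/216 (z = (13/54)/4 = (13/54)*(¼) = 13/216 ≈ 0.060185)
13*(((-7 - 15) + z)/(-31 + 21)) = 13*(((-7 - 15) + 13/216)/(-31 + 21)) = 13*((-22 + 13/216)/(-10)) = 13*(-4739/216*(-⅒)) = 13*(4739/2160) = 61607/2160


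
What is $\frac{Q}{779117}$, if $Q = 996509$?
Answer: $\frac{996509}{779117} \approx 1.279$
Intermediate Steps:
$\frac{Q}{779117} = \frac{996509}{779117}$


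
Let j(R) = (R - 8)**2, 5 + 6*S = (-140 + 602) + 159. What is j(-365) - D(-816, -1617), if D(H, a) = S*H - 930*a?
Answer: -1280905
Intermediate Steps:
S = 308/3 (S = -5/6 + ((-140 + 602) + 159)/6 = -5/6 + (462 + 159)/6 = -5/6 + (1/6)*621 = -5/6 + 207/2 = 308/3 ≈ 102.67)
j(R) = (-8 + R)**2
D(H, a) = -930*a + 308*H/3 (D(H, a) = 308*H/3 - 930*a = -930*a + 308*H/3)
j(-365) - D(-816, -1617) = (-8 - 365)**2 - (-930*(-1617) + (308/3)*(-816)) = (-373)**2 - (1503810 - 83776) = 139129 - 1*1420034 = 139129 - 1420034 = -1280905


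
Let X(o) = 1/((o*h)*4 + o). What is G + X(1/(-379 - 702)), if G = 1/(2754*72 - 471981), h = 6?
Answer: -295862158/6842325 ≈ -43.240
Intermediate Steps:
G = -1/273693 (G = 1/(198288 - 471981) = 1/(-273693) = -1/273693 ≈ -3.6537e-6)
X(o) = 1/(25*o) (X(o) = 1/((o*6)*4 + o) = 1/((6*o)*4 + o) = 1/(24*o + o) = 1/(25*o))
G + X(1/(-379 - 702)) = -1/273693 + 1/(25*(1/(-379 - 702))) = -1/273693 + 1/(25*(1/(-1081))) = -1/273693 + 1/(25*(-1/1081)) = -1/273693 + (1/25)*(-1081) = -1/273693 - 1081/25 = -295862158/6842325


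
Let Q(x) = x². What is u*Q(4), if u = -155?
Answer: -2480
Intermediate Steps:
u*Q(4) = -155*4² = -155*16 = -2480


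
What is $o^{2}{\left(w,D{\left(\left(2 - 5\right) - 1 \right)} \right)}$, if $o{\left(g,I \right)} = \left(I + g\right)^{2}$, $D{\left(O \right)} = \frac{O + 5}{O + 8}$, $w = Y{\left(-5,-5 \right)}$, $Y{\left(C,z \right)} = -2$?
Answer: $\frac{2401}{256} \approx 9.3789$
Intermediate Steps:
$w = -2$
$D{\left(O \right)} = \frac{5 + O}{8 + O}$
$o^{2}{\left(w,D{\left(\left(2 - 5\right) - 1 \right)} \right)} = \left(\left(\frac{5 + \left(\left(2 - 5\right) - 1\right)}{8 + \left(\left(2 - 5\right) - 1\right)} - 2\right)^{2}\right)^{2} = \left(\left(\frac{5 - 4}{8 - 4} - 2\right)^{2}\right)^{2} = \left(\left(\frac{1}{4} \cdot 1 - 2\right)^{2}\right)^{2} = \left(\left(\frac{1}{4} - 2\right)^{2}\right)^{2} = \left(\left(- \frac{7}{4}\right)^{2}\right)^{2} = \left(\frac{49}{16}\right)^{2} = \frac{2401}{256}$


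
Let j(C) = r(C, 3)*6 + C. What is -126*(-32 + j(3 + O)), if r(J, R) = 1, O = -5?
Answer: 3528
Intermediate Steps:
j(C) = 6 + C (j(C) = 1*6 + C = 6 + C)
-126*(-32 + j(3 + O)) = -126*(-32 + (6 + (3 - 5))) = -126*(-32 + (6 - 2)) = -126*(-32 + 4) = -126*(-28) = 3528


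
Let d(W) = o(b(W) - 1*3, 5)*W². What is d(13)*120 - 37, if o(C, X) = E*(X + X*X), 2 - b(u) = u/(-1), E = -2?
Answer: -1216837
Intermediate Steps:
b(u) = 2 + u (b(u) = 2 - u/(-1) = 2 - u*(-1) = 2 - (-1)*u = 2 + u)
o(C, X) = -2*X - 2*X² (o(C, X) = -2*(X + X*X) = -2*(X + X²) = -2*X - 2*X²)
d(W) = -60*W² (d(W) = (-2*5*(1 + 5))*W² = (-2*5*6)*W² = -60*W²)
d(13)*120 - 37 = -60*13²*120 - 37 = -60*169*120 - 37 = -10140*120 - 37 = -1216800 - 37 = -1216837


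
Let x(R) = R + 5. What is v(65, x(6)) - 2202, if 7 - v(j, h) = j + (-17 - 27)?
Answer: -2216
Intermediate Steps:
x(R) = 5 + R
v(j, h) = 51 - j (v(j, h) = 7 - (j + (-17 - 27)) = 7 - (j - 44) = 7 - (-44 + j) = 7 + (44 - j) = 51 - j)
v(65, x(6)) - 2202 = (51 - 1*65) - 2202 = (51 - 65) - 2202 = -14 - 2202 = -2216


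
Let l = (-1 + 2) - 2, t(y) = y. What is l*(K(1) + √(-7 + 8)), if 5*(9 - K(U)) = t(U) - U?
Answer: -10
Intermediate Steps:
K(U) = 9 (K(U) = 9 - (U - U)/5 = 9 - ⅕*0 = 9 + 0 = 9)
l = -1 (l = 1 - 2 = -1)
l*(K(1) + √(-7 + 8)) = -(9 + √(-7 + 8)) = -(9 + √1) = -(9 + 1) = -1*10 = -10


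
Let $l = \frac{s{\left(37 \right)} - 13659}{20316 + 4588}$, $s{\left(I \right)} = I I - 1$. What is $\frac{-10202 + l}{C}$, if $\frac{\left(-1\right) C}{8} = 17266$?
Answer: $\frac{254082899}{3439939712} \approx 0.073863$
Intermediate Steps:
$s{\left(I \right)} = -1 + I^{2}$ ($s{\left(I \right)} = I^{2} - 1 = -1 + I^{2}$)
$C = -138128$ ($C = \left(-8\right) 17266 = -138128$)
$l = - \frac{12291}{24904}$ ($l = \frac{\left(-1 + 37^{2}\right) - 13659}{20316 + 4588} = \frac{\left(-1 + 1369\right) - 13659}{24904} = \left(1368 - 13659\right) \frac{1}{24904} = \left(-12291\right) \frac{1}{24904} = - \frac{12291}{24904} \approx -0.49354$)
$\frac{-10202 + l}{C} = \frac{-10202 - \frac{12291}{24904}}{-138128} = \left(- \frac{254082899}{24904}\right) \left(- \frac{1}{138128}\right) = \frac{254082899}{3439939712}$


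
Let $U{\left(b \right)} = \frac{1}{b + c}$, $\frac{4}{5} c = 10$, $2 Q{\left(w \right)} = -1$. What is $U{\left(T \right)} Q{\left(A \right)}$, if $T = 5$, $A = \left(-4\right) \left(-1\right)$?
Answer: $- \frac{1}{35} \approx -0.028571$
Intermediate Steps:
$A = 4$
$Q{\left(w \right)} = - \frac{1}{2}$ ($Q{\left(w \right)} = \frac{1}{2} \left(-1\right) = - \frac{1}{2}$)
$c = \frac{25}{2}$ ($c = \frac{5}{4} \cdot 10 = \frac{25}{2} \approx 12.5$)
$U{\left(b \right)} = \frac{1}{\frac{25}{2} + b}$ ($U{\left(b \right)} = \frac{1}{b + \frac{25}{2}} = \frac{1}{\frac{25}{2} + b}$)
$U{\left(T \right)} Q{\left(A \right)} = \frac{2}{25 + 2 \cdot 5} \left(- \frac{1}{2}\right) = \frac{2}{25 + 10} \left(- \frac{1}{2}\right) = \frac{2}{35} \left(- \frac{1}{2}\right) = - \frac{1}{35}$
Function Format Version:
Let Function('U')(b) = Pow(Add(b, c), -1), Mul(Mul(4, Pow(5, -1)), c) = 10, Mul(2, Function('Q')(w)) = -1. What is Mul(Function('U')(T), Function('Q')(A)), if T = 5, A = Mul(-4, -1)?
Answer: Rational(-1, 35) ≈ -0.028571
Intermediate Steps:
A = 4
Function('Q')(w) = Rational(-1, 2) (Function('Q')(w) = Mul(Rational(1, 2), -1) = Rational(-1, 2))
c = Rational(25, 2) (c = Mul(Rational(5, 4), 10) = Rational(25, 2) ≈ 12.500)
Function('U')(b) = Pow(Add(Rational(25, 2), b), -1) (Function('U')(b) = Pow(Add(b, Rational(25, 2)), -1) = Pow(Add(Rational(25, 2), b), -1))
Mul(Function('U')(T), Function('Q')(A)) = Mul(Mul(2, Pow(Add(25, Mul(2, 5)), -1)), Rational(-1, 2)) = Mul(Mul(2, Pow(Add(25, 10), -1)), Rational(-1, 2)) = Mul(Mul(2, Pow(35, -1)), Rational(-1, 2)) = Mul(Mul(2, Rational(1, 35)), Rational(-1, 2)) = Mul(Rational(2, 35), Rational(-1, 2)) = Rational(-1, 35)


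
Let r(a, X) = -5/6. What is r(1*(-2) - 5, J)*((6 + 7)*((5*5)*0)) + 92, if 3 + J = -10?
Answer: 92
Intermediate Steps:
J = -13 (J = -3 - 10 = -13)
r(a, X) = -5/6 (r(a, X) = -5*1/6 = -5/6)
r(1*(-2) - 5, J)*((6 + 7)*((5*5)*0)) + 92 = -5*(6 + 7)*(5*5)*0/6 + 92 = -65*25*0/6 + 92 = -65*0/6 + 92 = -5/6*0 + 92 = 0 + 92 = 92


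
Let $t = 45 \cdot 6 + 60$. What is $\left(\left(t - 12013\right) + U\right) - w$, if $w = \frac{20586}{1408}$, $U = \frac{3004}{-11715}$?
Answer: $- \frac{8770600381}{749760} \approx -11698.0$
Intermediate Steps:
$t = 330$ ($t = 270 + 60 = 330$)
$U = - \frac{3004}{11715}$ ($U = 3004 \left(- \frac{1}{11715}\right) = - \frac{3004}{11715} \approx -0.25642$)
$w = \frac{10293}{704}$ ($w = 20586 \cdot \frac{1}{1408} = \frac{10293}{704} \approx 14.621$)
$\left(\left(t - 12013\right) + U\right) - w = \left(\left(330 - 12013\right) - \frac{3004}{11715}\right) - \frac{10293}{704} = \left(-11683 - \frac{3004}{11715}\right) - \frac{10293}{704} = - \frac{136869349}{11715} - \frac{10293}{704} = - \frac{8770600381}{749760}$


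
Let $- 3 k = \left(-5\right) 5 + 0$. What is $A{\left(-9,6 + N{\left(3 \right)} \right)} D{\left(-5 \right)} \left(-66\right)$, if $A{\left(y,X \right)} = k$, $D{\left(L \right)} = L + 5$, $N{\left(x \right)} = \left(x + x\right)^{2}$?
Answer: $0$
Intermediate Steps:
$N{\left(x \right)} = 4 x^{2}$ ($N{\left(x \right)} = \left(2 x\right)^{2} = 4 x^{2}$)
$D{\left(L \right)} = 5 + L$
$k = \frac{25}{3}$ ($k = - \frac{\left(-5\right) 5 + 0}{3} = - \frac{-25 + 0}{3} = \left(- \frac{1}{3}\right) \left(-25\right) = \frac{25}{3} \approx 8.3333$)
$A{\left(y,X \right)} = \frac{25}{3}$
$A{\left(-9,6 + N{\left(3 \right)} \right)} D{\left(-5 \right)} \left(-66\right) = \frac{25 \left(5 - 5\right)}{3} \left(-66\right) = \frac{25}{3} \cdot 0 \left(-66\right) = 0 \left(-66\right) = 0$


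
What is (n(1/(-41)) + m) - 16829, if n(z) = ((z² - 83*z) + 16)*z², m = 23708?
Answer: 19438440219/2825761 ≈ 6879.0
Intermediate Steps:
n(z) = z²*(16 + z² - 83*z) (n(z) = (16 + z² - 83*z)*z² = z²*(16 + z² - 83*z))
(n(1/(-41)) + m) - 16829 = ((1/(-41))²*(16 + (1/(-41))² - 83/(-41)) + 23708) - 16829 = ((-1/41)²*(16 + (-1/41)² - 83*(-1/41)) + 23708) - 16829 = ((16 + 1/1681 + 83/41)/1681 + 23708) - 16829 = ((1/1681)*(30300/1681) + 23708) - 16829 = (30300/2825761 + 23708) - 16829 = 66993172088/2825761 - 16829 = 19438440219/2825761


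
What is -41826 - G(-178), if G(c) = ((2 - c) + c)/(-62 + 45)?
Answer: -711040/17 ≈ -41826.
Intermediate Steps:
G(c) = -2/17 (G(c) = 2/(-17) = 2*(-1/17) = -2/17)
-41826 - G(-178) = -41826 - 1*(-2/17) = -41826 + 2/17 = -711040/17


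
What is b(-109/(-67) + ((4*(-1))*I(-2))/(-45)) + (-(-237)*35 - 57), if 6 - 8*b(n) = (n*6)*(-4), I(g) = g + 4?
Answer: 33141539/4020 ≈ 8244.2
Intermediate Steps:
I(g) = 4 + g
b(n) = ¾ + 3*n (b(n) = ¾ - n*6*(-4)/8 = ¾ - 6*n*(-4)/8 = ¾ - (-3)*n = ¾ + 3*n)
b(-109/(-67) + ((4*(-1))*I(-2))/(-45)) + (-(-237)*35 - 57) = (¾ + 3*(-109/(-67) + ((4*(-1))*(4 - 2))/(-45))) + (-(-237)*35 - 57) = (¾ + 3*(-109*(-1/67) - 4*2*(-1/45))) + (-79*(-105) - 57) = (¾ + 3*(109/67 - 8*(-1/45))) + (8295 - 57) = (¾ + 3*(109/67 + 8/45)) + 8238 = (¾ + 3*(5441/3015)) + 8238 = (¾ + 5441/1005) + 8238 = 24779/4020 + 8238 = 33141539/4020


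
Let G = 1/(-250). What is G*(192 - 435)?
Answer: 243/250 ≈ 0.97200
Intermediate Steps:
G = -1/250 ≈ -0.0040000
G*(192 - 435) = -(192 - 435)/250 = -1/250*(-243) = 243/250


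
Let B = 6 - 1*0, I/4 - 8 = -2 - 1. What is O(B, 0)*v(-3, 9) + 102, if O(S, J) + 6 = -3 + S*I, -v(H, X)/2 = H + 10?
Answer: -1452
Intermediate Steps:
I = 20 (I = 32 + 4*(-2 - 1) = 32 + 4*(-3) = 32 - 12 = 20)
B = 6 (B = 6 + 0 = 6)
v(H, X) = -20 - 2*H (v(H, X) = -2*(H + 10) = -2*(10 + H) = -20 - 2*H)
O(S, J) = -9 + 20*S (O(S, J) = -6 + (-3 + S*20) = -6 + (-3 + 20*S) = -9 + 20*S)
O(B, 0)*v(-3, 9) + 102 = (-9 + 20*6)*(-20 - 2*(-3)) + 102 = (-9 + 120)*(-20 + 6) + 102 = 111*(-14) + 102 = -1554 + 102 = -1452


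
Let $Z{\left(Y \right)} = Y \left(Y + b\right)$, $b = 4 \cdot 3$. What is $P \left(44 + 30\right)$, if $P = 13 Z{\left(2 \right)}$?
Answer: $26936$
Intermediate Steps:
$b = 12$
$Z{\left(Y \right)} = Y \left(12 + Y\right)$ ($Z{\left(Y \right)} = Y \left(Y + 12\right) = Y \left(12 + Y\right)$)
$P = 364$ ($P = 13 \cdot 2 \left(12 + 2\right) = 13 \cdot 2 \cdot 14 = 13 \cdot 28 = 364$)
$P \left(44 + 30\right) = 364 \left(44 + 30\right) = 364 \cdot 74 = 26936$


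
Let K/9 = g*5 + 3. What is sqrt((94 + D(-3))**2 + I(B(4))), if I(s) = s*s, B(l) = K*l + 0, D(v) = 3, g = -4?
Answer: sqrt(383953) ≈ 619.64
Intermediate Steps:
K = -153 (K = 9*(-4*5 + 3) = 9*(-20 + 3) = 9*(-17) = -153)
B(l) = -153*l (B(l) = -153*l + 0 = -153*l)
I(s) = s**2
sqrt((94 + D(-3))**2 + I(B(4))) = sqrt((94 + 3)**2 + (-153*4)**2) = sqrt(97**2 + (-612)**2) = sqrt(9409 + 374544) = sqrt(383953)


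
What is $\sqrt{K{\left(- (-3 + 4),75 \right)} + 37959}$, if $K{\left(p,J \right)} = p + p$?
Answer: $\sqrt{37957} \approx 194.83$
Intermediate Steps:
$K{\left(p,J \right)} = 2 p$
$\sqrt{K{\left(- (-3 + 4),75 \right)} + 37959} = \sqrt{2 \left(- (-3 + 4)\right) + 37959} = \sqrt{2 \left(\left(-1\right) 1\right) + 37959} = \sqrt{2 \left(-1\right) + 37959} = \sqrt{-2 + 37959} = \sqrt{37957}$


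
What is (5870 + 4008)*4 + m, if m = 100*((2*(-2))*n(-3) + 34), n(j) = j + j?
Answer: 45312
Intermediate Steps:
n(j) = 2*j
m = 5800 (m = 100*((2*(-2))*(2*(-3)) + 34) = 100*(-4*(-6) + 34) = 100*(24 + 34) = 100*58 = 5800)
(5870 + 4008)*4 + m = (5870 + 4008)*4 + 5800 = 9878*4 + 5800 = 39512 + 5800 = 45312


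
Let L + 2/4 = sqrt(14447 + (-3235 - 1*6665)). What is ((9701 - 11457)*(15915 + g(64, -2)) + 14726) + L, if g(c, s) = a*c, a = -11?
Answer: -53391581/2 + sqrt(4547) ≈ -2.6696e+7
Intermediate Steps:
g(c, s) = -11*c
L = -1/2 + sqrt(4547) (L = -1/2 + sqrt(14447 + (-3235 - 1*6665)) = -1/2 + sqrt(14447 + (-3235 - 6665)) = -1/2 + sqrt(14447 - 9900) = -1/2 + sqrt(4547) ≈ 66.931)
((9701 - 11457)*(15915 + g(64, -2)) + 14726) + L = ((9701 - 11457)*(15915 - 11*64) + 14726) + (-1/2 + sqrt(4547)) = (-1756*(15915 - 704) + 14726) + (-1/2 + sqrt(4547)) = (-1756*15211 + 14726) + (-1/2 + sqrt(4547)) = (-26710516 + 14726) + (-1/2 + sqrt(4547)) = -26695790 + (-1/2 + sqrt(4547)) = -53391581/2 + sqrt(4547)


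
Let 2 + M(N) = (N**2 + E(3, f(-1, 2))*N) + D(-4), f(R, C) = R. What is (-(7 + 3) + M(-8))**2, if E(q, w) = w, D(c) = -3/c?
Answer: 59049/16 ≈ 3690.6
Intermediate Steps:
M(N) = -5/4 + N**2 - N (M(N) = -2 + ((N**2 - N) - 3/(-4)) = -2 + ((N**2 - N) - 3*(-1/4)) = -2 + ((N**2 - N) + 3/4) = -2 + (3/4 + N**2 - N) = -5/4 + N**2 - N)
(-(7 + 3) + M(-8))**2 = (-(7 + 3) + (-5/4 + (-8)**2 - 1*(-8)))**2 = (-1*10 + (-5/4 + 64 + 8))**2 = (-10 + 283/4)**2 = (243/4)**2 = 59049/16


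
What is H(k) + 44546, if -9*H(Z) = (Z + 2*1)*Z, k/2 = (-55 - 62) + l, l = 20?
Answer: 121222/3 ≈ 40407.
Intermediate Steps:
k = -194 (k = 2*((-55 - 62) + 20) = 2*(-117 + 20) = 2*(-97) = -194)
H(Z) = -Z*(2 + Z)/9 (H(Z) = -(Z + 2*1)*Z/9 = -(Z + 2)*Z/9 = -(2 + Z)*Z/9 = -Z*(2 + Z)/9)
H(k) + 44546 = -⅑*(-194)*(2 - 194) + 44546 = -⅑*(-194)*(-192) + 44546 = -12416/3 + 44546 = 121222/3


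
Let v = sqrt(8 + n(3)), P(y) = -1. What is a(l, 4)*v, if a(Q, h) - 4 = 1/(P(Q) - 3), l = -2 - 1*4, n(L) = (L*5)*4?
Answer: 15*sqrt(17)/2 ≈ 30.923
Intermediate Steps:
n(L) = 20*L (n(L) = (5*L)*4 = 20*L)
l = -6 (l = -2 - 4 = -6)
v = 2*sqrt(17) (v = sqrt(8 + 20*3) = sqrt(8 + 60) = sqrt(68) = 2*sqrt(17) ≈ 8.2462)
a(Q, h) = 15/4 (a(Q, h) = 4 + 1/(-1 - 3) = 4 + 1/(-4) = 4 - 1/4 = 15/4)
a(l, 4)*v = 15*(2*sqrt(17))/4 = 15*sqrt(17)/2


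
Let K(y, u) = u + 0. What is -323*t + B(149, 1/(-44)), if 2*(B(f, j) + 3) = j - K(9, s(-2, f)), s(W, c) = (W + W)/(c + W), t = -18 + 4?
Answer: 58457813/12936 ≈ 4519.0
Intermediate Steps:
t = -14
s(W, c) = 2*W/(W + c) (s(W, c) = (2*W)/(W + c) = 2*W/(W + c))
K(y, u) = u
B(f, j) = -3 + j/2 + 2/(-2 + f) (B(f, j) = -3 + (j - 2*(-2)/(-2 + f))/2 = -3 + (j - (-4)/(-2 + f))/2 = -3 + (j + 4/(-2 + f))/2 = -3 + (j/2 + 2/(-2 + f)) = -3 + j/2 + 2/(-2 + f))
-323*t + B(149, 1/(-44)) = -323*(-14) + (4 + (-6 + 1/(-44))*(-2 + 149))/(2*(-2 + 149)) = 4522 + (½)*(4 + (-6 - 1/44)*147)/147 = 4522 + (½)*(1/147)*(4 - 265/44*147) = 4522 + (½)*(1/147)*(4 - 38955/44) = 4522 + (½)*(1/147)*(-38779/44) = 4522 - 38779/12936 = 58457813/12936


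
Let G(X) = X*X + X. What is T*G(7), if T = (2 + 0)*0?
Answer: 0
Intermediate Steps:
G(X) = X + X² (G(X) = X² + X = X + X²)
T = 0 (T = 2*0 = 0)
T*G(7) = 0*(7*(1 + 7)) = 0*(7*8) = 0*56 = 0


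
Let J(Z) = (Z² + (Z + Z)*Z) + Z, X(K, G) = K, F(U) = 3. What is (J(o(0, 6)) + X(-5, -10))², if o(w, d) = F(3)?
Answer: 625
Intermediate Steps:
o(w, d) = 3
J(Z) = Z + 3*Z² (J(Z) = (Z² + (2*Z)*Z) + Z = (Z² + 2*Z²) + Z = 3*Z² + Z = Z + 3*Z²)
(J(o(0, 6)) + X(-5, -10))² = (3*(1 + 3*3) - 5)² = (3*(1 + 9) - 5)² = (3*10 - 5)² = (30 - 5)² = 25² = 625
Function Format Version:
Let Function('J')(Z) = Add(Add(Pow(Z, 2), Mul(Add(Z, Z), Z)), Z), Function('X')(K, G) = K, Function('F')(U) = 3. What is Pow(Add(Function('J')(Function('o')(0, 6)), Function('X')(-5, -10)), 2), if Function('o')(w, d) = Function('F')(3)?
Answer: 625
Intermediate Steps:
Function('o')(w, d) = 3
Function('J')(Z) = Add(Z, Mul(3, Pow(Z, 2))) (Function('J')(Z) = Add(Add(Pow(Z, 2), Mul(Mul(2, Z), Z)), Z) = Add(Add(Pow(Z, 2), Mul(2, Pow(Z, 2))), Z) = Add(Mul(3, Pow(Z, 2)), Z) = Add(Z, Mul(3, Pow(Z, 2))))
Pow(Add(Function('J')(Function('o')(0, 6)), Function('X')(-5, -10)), 2) = Pow(Add(Mul(3, Add(1, Mul(3, 3))), -5), 2) = Pow(Add(Mul(3, Add(1, 9)), -5), 2) = Pow(Add(Mul(3, 10), -5), 2) = Pow(Add(30, -5), 2) = Pow(25, 2) = 625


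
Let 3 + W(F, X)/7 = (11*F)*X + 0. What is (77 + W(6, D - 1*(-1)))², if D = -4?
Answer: 1768900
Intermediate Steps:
W(F, X) = -21 + 77*F*X (W(F, X) = -21 + 7*((11*F)*X + 0) = -21 + 7*(11*F*X + 0) = -21 + 7*(11*F*X) = -21 + 77*F*X)
(77 + W(6, D - 1*(-1)))² = (77 + (-21 + 77*6*(-4 - 1*(-1))))² = (77 + (-21 + 77*6*(-4 + 1)))² = (77 + (-21 + 77*6*(-3)))² = (77 + (-21 - 1386))² = (77 - 1407)² = (-1330)² = 1768900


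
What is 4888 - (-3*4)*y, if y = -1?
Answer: 4876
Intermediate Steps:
4888 - (-3*4)*y = 4888 - (-3*4)*(-1) = 4888 - (-12)*(-1) = 4888 - 1*12 = 4888 - 12 = 4876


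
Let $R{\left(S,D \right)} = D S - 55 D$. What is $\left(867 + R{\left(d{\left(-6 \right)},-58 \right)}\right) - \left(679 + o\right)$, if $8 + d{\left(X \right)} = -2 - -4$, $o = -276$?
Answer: $4002$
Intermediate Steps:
$d{\left(X \right)} = -6$ ($d{\left(X \right)} = -8 - -2 = -8 + \left(-2 + 4\right) = -8 + 2 = -6$)
$R{\left(S,D \right)} = - 55 D + D S$
$\left(867 + R{\left(d{\left(-6 \right)},-58 \right)}\right) - \left(679 + o\right) = \left(867 - 58 \left(-55 - 6\right)\right) - 403 = \left(867 - -3538\right) + \left(-679 + 276\right) = \left(867 + 3538\right) - 403 = 4405 - 403 = 4002$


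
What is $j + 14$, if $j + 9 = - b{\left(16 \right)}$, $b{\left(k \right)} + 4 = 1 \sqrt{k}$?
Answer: $5$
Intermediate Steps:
$b{\left(k \right)} = -4 + \sqrt{k}$ ($b{\left(k \right)} = -4 + 1 \sqrt{k} = -4 + \sqrt{k}$)
$j = -9$ ($j = -9 - \left(-4 + \sqrt{16}\right) = -9 - \left(-4 + 4\right) = -9 - 0 = -9 + 0 = -9$)
$j + 14 = -9 + 14 = 5$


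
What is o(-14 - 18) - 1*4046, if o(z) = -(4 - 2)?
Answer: -4048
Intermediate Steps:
o(z) = -2 (o(z) = -1*2 = -2)
o(-14 - 18) - 1*4046 = -2 - 1*4046 = -2 - 4046 = -4048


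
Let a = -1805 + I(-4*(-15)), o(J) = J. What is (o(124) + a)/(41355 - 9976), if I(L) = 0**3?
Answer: -1681/31379 ≈ -0.053571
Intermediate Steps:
I(L) = 0
a = -1805 (a = -1805 + 0 = -1805)
(o(124) + a)/(41355 - 9976) = (124 - 1805)/(41355 - 9976) = -1681/31379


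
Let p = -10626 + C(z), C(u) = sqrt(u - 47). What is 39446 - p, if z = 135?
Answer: 50072 - 2*sqrt(22) ≈ 50063.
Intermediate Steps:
C(u) = sqrt(-47 + u)
p = -10626 + 2*sqrt(22) (p = -10626 + sqrt(-47 + 135) = -10626 + sqrt(88) = -10626 + 2*sqrt(22) ≈ -10617.)
39446 - p = 39446 - (-10626 + 2*sqrt(22)) = 39446 + (10626 - 2*sqrt(22)) = 50072 - 2*sqrt(22)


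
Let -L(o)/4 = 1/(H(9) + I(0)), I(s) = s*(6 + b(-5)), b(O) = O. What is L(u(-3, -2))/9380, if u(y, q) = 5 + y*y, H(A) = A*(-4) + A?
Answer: 1/63315 ≈ 1.5794e-5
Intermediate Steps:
H(A) = -3*A (H(A) = -4*A + A = -3*A)
u(y, q) = 5 + y²
I(s) = s (I(s) = s*(6 - 5) = s*1 = s)
L(o) = 4/27 (L(o) = -4/(-3*9 + 0) = -4/(-27 + 0) = -4/(-27) = -4*(-1/27) = 4/27)
L(u(-3, -2))/9380 = (4/27)/9380 = (4/27)*(1/9380) = 1/63315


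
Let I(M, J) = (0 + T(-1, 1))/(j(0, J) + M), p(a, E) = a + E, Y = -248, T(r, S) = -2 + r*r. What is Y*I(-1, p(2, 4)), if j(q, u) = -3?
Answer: -62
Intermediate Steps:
T(r, S) = -2 + r**2
p(a, E) = E + a
I(M, J) = -1/(-3 + M) (I(M, J) = (0 + (-2 + (-1)**2))/(-3 + M) = (0 + (-2 + 1))/(-3 + M) = (0 - 1)/(-3 + M) = -1/(-3 + M))
Y*I(-1, p(2, 4)) = -(-248)/(-3 - 1) = -(-248)/(-4) = -(-248)*(-1)/4 = -248*1/4 = -62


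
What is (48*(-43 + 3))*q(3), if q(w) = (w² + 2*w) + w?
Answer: -34560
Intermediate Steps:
q(w) = w² + 3*w
(48*(-43 + 3))*q(3) = (48*(-43 + 3))*(3*(3 + 3)) = (48*(-40))*(3*6) = -1920*18 = -34560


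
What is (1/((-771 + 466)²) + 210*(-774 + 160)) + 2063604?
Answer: 179972118601/93025 ≈ 1.9347e+6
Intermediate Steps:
(1/((-771 + 466)²) + 210*(-774 + 160)) + 2063604 = (1/((-305)²) + 210*(-614)) + 2063604 = (1/93025 - 128940) + 2063604 = -11994643499/93025 + 2063604 = 179972118601/93025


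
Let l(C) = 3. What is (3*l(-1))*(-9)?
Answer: -81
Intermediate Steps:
(3*l(-1))*(-9) = (3*3)*(-9) = 9*(-9) = -81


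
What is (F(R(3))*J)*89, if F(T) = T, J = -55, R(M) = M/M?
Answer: -4895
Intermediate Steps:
R(M) = 1
(F(R(3))*J)*89 = (1*(-55))*89 = -55*89 = -4895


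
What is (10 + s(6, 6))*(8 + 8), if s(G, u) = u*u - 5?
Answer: 656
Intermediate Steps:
s(G, u) = -5 + u² (s(G, u) = u² - 5 = -5 + u²)
(10 + s(6, 6))*(8 + 8) = (10 + (-5 + 6²))*(8 + 8) = (10 + (-5 + 36))*16 = (10 + 31)*16 = 41*16 = 656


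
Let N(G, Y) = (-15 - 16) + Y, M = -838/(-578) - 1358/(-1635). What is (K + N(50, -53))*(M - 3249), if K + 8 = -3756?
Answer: 5903308028384/472515 ≈ 1.2493e+7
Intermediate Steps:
K = -3764 (K = -8 - 3756 = -3764)
M = 1077527/472515 (M = -838*(-1/578) - 1358*(-1/1635) = 419/289 + 1358/1635 = 1077527/472515 ≈ 2.2804)
N(G, Y) = -31 + Y
(K + N(50, -53))*(M - 3249) = (-3764 + (-31 - 53))*(1077527/472515 - 3249) = (-3764 - 84)*(-1534123708/472515) = -3848*(-1534123708/472515) = 5903308028384/472515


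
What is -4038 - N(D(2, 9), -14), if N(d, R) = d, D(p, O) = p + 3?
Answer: -4043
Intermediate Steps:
D(p, O) = 3 + p
-4038 - N(D(2, 9), -14) = -4038 - (3 + 2) = -4038 - 1*5 = -4038 - 5 = -4043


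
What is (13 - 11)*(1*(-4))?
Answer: -8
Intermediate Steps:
(13 - 11)*(1*(-4)) = 2*(-4) = -8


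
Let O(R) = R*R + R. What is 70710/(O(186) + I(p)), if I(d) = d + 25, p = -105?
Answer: 35355/17351 ≈ 2.0376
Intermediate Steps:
O(R) = R + R**2 (O(R) = R**2 + R = R + R**2)
I(d) = 25 + d
70710/(O(186) + I(p)) = 70710/(186*(1 + 186) + (25 - 105)) = 70710/(186*187 - 80) = 70710/(34782 - 80) = 70710/34702 = 70710*(1/34702) = 35355/17351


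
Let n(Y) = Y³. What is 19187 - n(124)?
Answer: -1887437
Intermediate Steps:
19187 - n(124) = 19187 - 1*124³ = 19187 - 1*1906624 = 19187 - 1906624 = -1887437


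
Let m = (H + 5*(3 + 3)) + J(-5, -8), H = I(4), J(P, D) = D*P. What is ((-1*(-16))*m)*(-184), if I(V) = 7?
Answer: -226688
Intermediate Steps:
H = 7
m = 77 (m = (7 + 5*(3 + 3)) - 8*(-5) = (7 + 5*6) + 40 = (7 + 30) + 40 = 37 + 40 = 77)
((-1*(-16))*m)*(-184) = (-1*(-16)*77)*(-184) = (16*77)*(-184) = 1232*(-184) = -226688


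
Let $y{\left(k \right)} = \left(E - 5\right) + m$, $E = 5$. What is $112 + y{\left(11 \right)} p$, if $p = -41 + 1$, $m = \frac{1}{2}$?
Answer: $92$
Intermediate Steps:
$m = \frac{1}{2} \approx 0.5$
$y{\left(k \right)} = \frac{1}{2}$ ($y{\left(k \right)} = \left(5 - 5\right) + \frac{1}{2} = 0 + \frac{1}{2} = \frac{1}{2}$)
$p = -40$
$112 + y{\left(11 \right)} p = 112 + \frac{1}{2} \left(-40\right) = 112 - 20 = 92$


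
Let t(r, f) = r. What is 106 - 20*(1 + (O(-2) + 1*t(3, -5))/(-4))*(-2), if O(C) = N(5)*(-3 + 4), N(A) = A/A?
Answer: 106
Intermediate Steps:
N(A) = 1
O(C) = 1 (O(C) = 1*(-3 + 4) = 1*1 = 1)
106 - 20*(1 + (O(-2) + 1*t(3, -5))/(-4))*(-2) = 106 - 20*(1 + (1 + 1*3)/(-4))*(-2) = 106 - 20*(1 + (1 + 3)*(-1/4))*(-2) = 106 - 20*(1 + 4*(-1/4))*(-2) = 106 - 20*(1 - 1)*(-2) = 106 - 0*(-2) = 106 - 20*0 = 106 + 0 = 106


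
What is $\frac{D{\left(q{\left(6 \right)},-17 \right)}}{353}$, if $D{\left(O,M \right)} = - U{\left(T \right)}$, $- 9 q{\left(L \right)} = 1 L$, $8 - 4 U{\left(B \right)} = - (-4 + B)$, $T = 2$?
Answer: $- \frac{3}{706} \approx -0.0042493$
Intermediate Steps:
$U{\left(B \right)} = 1 + \frac{B}{4}$ ($U{\left(B \right)} = 2 - \frac{\left(-1\right) \left(-4 + B\right)}{4} = 2 - \frac{4 - B}{4} = 2 + \left(-1 + \frac{B}{4}\right) = 1 + \frac{B}{4}$)
$q{\left(L \right)} = - \frac{L}{9}$ ($q{\left(L \right)} = - \frac{1 L}{9} = - \frac{L}{9}$)
$D{\left(O,M \right)} = - \frac{3}{2}$ ($D{\left(O,M \right)} = - (1 + \frac{1}{4} \cdot 2) = - (1 + \frac{1}{2}) = \left(-1\right) \frac{3}{2} = - \frac{3}{2}$)
$\frac{D{\left(q{\left(6 \right)},-17 \right)}}{353} = - \frac{3}{2 \cdot 353} = \left(- \frac{3}{2}\right) \frac{1}{353} = - \frac{3}{706}$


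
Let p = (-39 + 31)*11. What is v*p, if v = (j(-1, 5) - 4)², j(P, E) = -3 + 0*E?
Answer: -4312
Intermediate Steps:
j(P, E) = -3 (j(P, E) = -3 + 0 = -3)
v = 49 (v = (-3 - 4)² = (-7)² = 49)
p = -88 (p = -8*11 = -88)
v*p = 49*(-88) = -4312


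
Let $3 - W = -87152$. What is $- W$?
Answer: $-87155$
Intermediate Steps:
$W = 87155$ ($W = 3 - -87152 = 3 + 87152 = 87155$)
$- W = \left(-1\right) 87155 = -87155$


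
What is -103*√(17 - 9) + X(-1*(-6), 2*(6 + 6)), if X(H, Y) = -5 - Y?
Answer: -29 - 206*√2 ≈ -320.33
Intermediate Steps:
-103*√(17 - 9) + X(-1*(-6), 2*(6 + 6)) = -103*√(17 - 9) + (-5 - 2*(6 + 6)) = -206*√2 + (-5 - 2*12) = -206*√2 + (-5 - 1*24) = -206*√2 + (-5 - 24) = -206*√2 - 29 = -29 - 206*√2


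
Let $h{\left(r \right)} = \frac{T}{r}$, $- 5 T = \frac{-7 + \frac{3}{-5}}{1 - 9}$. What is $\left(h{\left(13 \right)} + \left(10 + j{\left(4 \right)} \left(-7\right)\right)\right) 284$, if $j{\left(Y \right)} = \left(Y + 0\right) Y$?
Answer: $- \frac{9415949}{325} \approx -28972.0$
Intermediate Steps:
$j{\left(Y \right)} = Y^{2}$ ($j{\left(Y \right)} = Y Y = Y^{2}$)
$T = - \frac{19}{100}$ ($T = - \frac{\left(-7 + \frac{3}{-5}\right) \frac{1}{1 - 9}}{5} = - \frac{\left(-7 + 3 \left(- \frac{1}{5}\right)\right) \frac{1}{-8}}{5} = - \frac{\left(-7 - \frac{3}{5}\right) \left(- \frac{1}{8}\right)}{5} = - \frac{\left(- \frac{38}{5}\right) \left(- \frac{1}{8}\right)}{5} = \left(- \frac{1}{5}\right) \frac{19}{20} = - \frac{19}{100} \approx -0.19$)
$h{\left(r \right)} = - \frac{19}{100 r}$
$\left(h{\left(13 \right)} + \left(10 + j{\left(4 \right)} \left(-7\right)\right)\right) 284 = \left(- \frac{19}{100 \cdot 13} + \left(10 + 4^{2} \left(-7\right)\right)\right) 284 = \left(\left(- \frac{19}{100}\right) \frac{1}{13} + \left(10 + 16 \left(-7\right)\right)\right) 284 = \left(- \frac{19}{1300} + \left(10 - 112\right)\right) 284 = \left(- \frac{19}{1300} - 102\right) 284 = \left(- \frac{132619}{1300}\right) 284 = - \frac{9415949}{325}$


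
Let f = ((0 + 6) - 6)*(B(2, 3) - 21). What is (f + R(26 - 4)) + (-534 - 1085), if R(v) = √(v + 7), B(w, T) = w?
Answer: -1619 + √29 ≈ -1613.6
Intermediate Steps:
R(v) = √(7 + v)
f = 0 (f = ((0 + 6) - 6)*(2 - 21) = (6 - 6)*(-19) = 0*(-19) = 0)
(f + R(26 - 4)) + (-534 - 1085) = (0 + √(7 + (26 - 4))) + (-534 - 1085) = (0 + √(7 + 22)) - 1619 = (0 + √29) - 1619 = √29 - 1619 = -1619 + √29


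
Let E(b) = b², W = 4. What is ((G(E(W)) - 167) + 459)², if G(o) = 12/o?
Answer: 1371241/16 ≈ 85703.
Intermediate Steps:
((G(E(W)) - 167) + 459)² = ((12/(4²) - 167) + 459)² = ((12/16 - 167) + 459)² = ((12*(1/16) - 167) + 459)² = ((¾ - 167) + 459)² = (-665/4 + 459)² = (1171/4)² = 1371241/16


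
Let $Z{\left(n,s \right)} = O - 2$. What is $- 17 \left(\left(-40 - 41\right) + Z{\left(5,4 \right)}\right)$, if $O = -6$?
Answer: $1513$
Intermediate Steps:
$Z{\left(n,s \right)} = -8$ ($Z{\left(n,s \right)} = -6 - 2 = -8$)
$- 17 \left(\left(-40 - 41\right) + Z{\left(5,4 \right)}\right) = - 17 \left(\left(-40 - 41\right) - 8\right) = - 17 \left(-81 - 8\right) = \left(-17\right) \left(-89\right) = 1513$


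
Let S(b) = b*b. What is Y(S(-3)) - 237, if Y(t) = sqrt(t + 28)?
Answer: -237 + sqrt(37) ≈ -230.92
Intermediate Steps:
S(b) = b**2
Y(t) = sqrt(28 + t)
Y(S(-3)) - 237 = sqrt(28 + (-3)**2) - 237 = sqrt(28 + 9) - 237 = sqrt(37) - 237 = -237 + sqrt(37)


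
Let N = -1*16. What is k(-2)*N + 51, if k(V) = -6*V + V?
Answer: -109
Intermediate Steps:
k(V) = -5*V
N = -16
k(-2)*N + 51 = -5*(-2)*(-16) + 51 = 10*(-16) + 51 = -160 + 51 = -109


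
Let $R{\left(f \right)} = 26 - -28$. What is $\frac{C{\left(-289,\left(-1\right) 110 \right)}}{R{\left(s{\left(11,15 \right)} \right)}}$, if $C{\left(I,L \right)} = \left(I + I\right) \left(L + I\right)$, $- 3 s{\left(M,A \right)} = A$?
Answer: $\frac{38437}{9} \approx 4270.8$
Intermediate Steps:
$s{\left(M,A \right)} = - \frac{A}{3}$
$R{\left(f \right)} = 54$ ($R{\left(f \right)} = 26 + 28 = 54$)
$C{\left(I,L \right)} = 2 I \left(I + L\right)$
$\frac{C{\left(-289,\left(-1\right) 110 \right)}}{R{\left(s{\left(11,15 \right)} \right)}} = \frac{2 \left(-289\right) \left(-289 - 110\right)}{54} = 2 \left(-289\right) \left(-289 - 110\right) \frac{1}{54} = 2 \left(-289\right) \left(-399\right) \frac{1}{54} = 230622 \cdot \frac{1}{54} = \frac{38437}{9}$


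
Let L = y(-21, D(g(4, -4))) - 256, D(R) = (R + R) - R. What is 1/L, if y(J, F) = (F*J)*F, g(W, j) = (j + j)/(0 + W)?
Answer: -1/340 ≈ -0.0029412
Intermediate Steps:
g(W, j) = 2*j/W (g(W, j) = (2*j)/W = 2*j/W)
D(R) = R (D(R) = 2*R - R = R)
y(J, F) = J*F²
L = -340 (L = -21*(2*(-4)/4)² - 256 = -21*(2*(-4)*(¼))² - 256 = -21*(-2)² - 256 = -21*4 - 256 = -84 - 256 = -340)
1/L = 1/(-340) = -1/340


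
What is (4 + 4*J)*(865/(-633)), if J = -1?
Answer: 0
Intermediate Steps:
(4 + 4*J)*(865/(-633)) = (4 + 4*(-1))*(865/(-633)) = (4 - 4)*(865*(-1/633)) = 0*(-865/633) = 0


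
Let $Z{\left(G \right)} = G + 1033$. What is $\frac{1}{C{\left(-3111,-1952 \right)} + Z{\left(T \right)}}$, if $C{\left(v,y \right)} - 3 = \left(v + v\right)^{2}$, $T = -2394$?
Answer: $\frac{1}{38711926} \approx 2.5832 \cdot 10^{-8}$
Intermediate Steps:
$Z{\left(G \right)} = 1033 + G$
$C{\left(v,y \right)} = 3 + 4 v^{2}$ ($C{\left(v,y \right)} = 3 + \left(v + v\right)^{2} = 3 + \left(2 v\right)^{2} = 3 + 4 v^{2}$)
$\frac{1}{C{\left(-3111,-1952 \right)} + Z{\left(T \right)}} = \frac{1}{\left(3 + 4 \left(-3111\right)^{2}\right) + \left(1033 - 2394\right)} = \frac{1}{\left(3 + 4 \cdot 9678321\right) - 1361} = \frac{1}{\left(3 + 38713284\right) - 1361} = \frac{1}{38713287 - 1361} = \frac{1}{38711926}$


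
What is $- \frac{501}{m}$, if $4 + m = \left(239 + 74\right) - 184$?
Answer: $- \frac{501}{125} \approx -4.008$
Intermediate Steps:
$m = 125$ ($m = -4 + \left(\left(239 + 74\right) - 184\right) = -4 + \left(313 - 184\right) = -4 + 129 = 125$)
$- \frac{501}{m} = - \frac{501}{125}$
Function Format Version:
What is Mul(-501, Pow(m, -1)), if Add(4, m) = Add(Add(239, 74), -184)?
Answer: Rational(-501, 125) ≈ -4.0080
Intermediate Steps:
m = 125 (m = Add(-4, Add(Add(239, 74), -184)) = Add(-4, Add(313, -184)) = Add(-4, 129) = 125)
Mul(-501, Pow(m, -1)) = Mul(-501, Pow(125, -1)) = Mul(-501, Rational(1, 125)) = Rational(-501, 125)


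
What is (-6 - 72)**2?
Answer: 6084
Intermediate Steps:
(-6 - 72)**2 = (-78)**2 = 6084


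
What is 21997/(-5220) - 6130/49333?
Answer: -1117176601/257518260 ≈ -4.3382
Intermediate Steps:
21997/(-5220) - 6130/49333 = 21997*(-1/5220) - 6130*1/49333 = -21997/5220 - 6130/49333 = -1117176601/257518260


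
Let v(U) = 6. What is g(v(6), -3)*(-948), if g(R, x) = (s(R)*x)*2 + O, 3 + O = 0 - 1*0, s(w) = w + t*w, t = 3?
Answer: 139356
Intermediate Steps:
s(w) = 4*w (s(w) = w + 3*w = 4*w)
O = -3 (O = -3 + (0 - 1*0) = -3 + (0 + 0) = -3 + 0 = -3)
g(R, x) = -3 + 8*R*x (g(R, x) = ((4*R)*x)*2 - 3 = (4*R*x)*2 - 3 = 8*R*x - 3 = -3 + 8*R*x)
g(v(6), -3)*(-948) = (-3 + 8*6*(-3))*(-948) = (-3 - 144)*(-948) = -147*(-948) = 139356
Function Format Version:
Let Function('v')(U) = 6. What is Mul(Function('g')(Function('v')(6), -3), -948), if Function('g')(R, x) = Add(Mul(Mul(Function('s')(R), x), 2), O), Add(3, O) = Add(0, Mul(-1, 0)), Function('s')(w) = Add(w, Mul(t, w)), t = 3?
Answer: 139356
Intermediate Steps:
Function('s')(w) = Mul(4, w) (Function('s')(w) = Add(w, Mul(3, w)) = Mul(4, w))
O = -3 (O = Add(-3, Add(0, Mul(-1, 0))) = Add(-3, Add(0, 0)) = Add(-3, 0) = -3)
Function('g')(R, x) = Add(-3, Mul(8, R, x)) (Function('g')(R, x) = Add(Mul(Mul(Mul(4, R), x), 2), -3) = Add(Mul(Mul(4, R, x), 2), -3) = Add(Mul(8, R, x), -3) = Add(-3, Mul(8, R, x)))
Mul(Function('g')(Function('v')(6), -3), -948) = Mul(Add(-3, Mul(8, 6, -3)), -948) = Mul(Add(-3, -144), -948) = Mul(-147, -948) = 139356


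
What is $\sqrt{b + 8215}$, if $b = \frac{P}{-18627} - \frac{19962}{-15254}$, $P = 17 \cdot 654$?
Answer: $\frac{2 \sqrt{4606128138240163829}}{47356043} \approx 90.641$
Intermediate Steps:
$P = 11118$
$b = \frac{33706367}{47356043}$ ($b = \frac{11118}{-18627} - \frac{19962}{-15254} = 11118 \left(- \frac{1}{18627}\right) - - \frac{9981}{7627} = - \frac{3706}{6209} + \frac{9981}{7627} = \frac{33706367}{47356043} \approx 0.71177$)
$\sqrt{b + 8215} = \sqrt{\frac{33706367}{47356043} + 8215} = \sqrt{\frac{389063599612}{47356043}} = \frac{2 \sqrt{4606128138240163829}}{47356043}$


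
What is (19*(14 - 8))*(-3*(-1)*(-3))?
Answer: -1026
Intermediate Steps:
(19*(14 - 8))*(-3*(-1)*(-3)) = (19*6)*(3*(-3)) = 114*(-9) = -1026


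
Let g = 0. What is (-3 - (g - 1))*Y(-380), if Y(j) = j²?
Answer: -288800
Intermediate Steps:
(-3 - (g - 1))*Y(-380) = (-3 - (0 - 1))*(-380)² = (-3 - 1*(-1))*144400 = (-3 + 1)*144400 = -2*144400 = -288800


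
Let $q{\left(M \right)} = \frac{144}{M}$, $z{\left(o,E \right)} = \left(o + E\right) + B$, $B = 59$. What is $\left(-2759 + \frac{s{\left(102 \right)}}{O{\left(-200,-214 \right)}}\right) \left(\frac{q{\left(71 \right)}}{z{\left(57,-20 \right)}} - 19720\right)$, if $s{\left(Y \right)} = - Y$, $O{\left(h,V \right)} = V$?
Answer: $\frac{413261776697}{7597} \approx 5.4398 \cdot 10^{7}$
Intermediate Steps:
$z{\left(o,E \right)} = 59 + E + o$ ($z{\left(o,E \right)} = \left(o + E\right) + 59 = \left(E + o\right) + 59 = 59 + E + o$)
$\left(-2759 + \frac{s{\left(102 \right)}}{O{\left(-200,-214 \right)}}\right) \left(\frac{q{\left(71 \right)}}{z{\left(57,-20 \right)}} - 19720\right) = \left(-2759 + \frac{\left(-1\right) 102}{-214}\right) \left(\frac{144 \cdot \frac{1}{71}}{59 - 20 + 57} - 19720\right) = \left(-2759 - - \frac{51}{107}\right) \left(\frac{144 \cdot \frac{1}{71}}{96} - 19720\right) = \left(-2759 + \frac{51}{107}\right) \left(\frac{144}{71} \cdot \frac{1}{96} - 19720\right) = - \frac{295162 \left(\frac{3}{142} - 19720\right)}{107} = \left(- \frac{295162}{107}\right) \left(- \frac{2800237}{142}\right) = \frac{413261776697}{7597}$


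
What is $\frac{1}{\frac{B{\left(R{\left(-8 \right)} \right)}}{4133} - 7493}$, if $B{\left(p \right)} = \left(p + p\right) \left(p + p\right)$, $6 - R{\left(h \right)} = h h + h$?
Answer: $- \frac{4133}{30958569} \approx -0.0001335$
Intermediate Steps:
$R{\left(h \right)} = 6 - h - h^{2}$ ($R{\left(h \right)} = 6 - \left(h h + h\right) = 6 - \left(h^{2} + h\right) = 6 - \left(h + h^{2}\right) = 6 - h - h^{2}$)
$B{\left(p \right)} = 4 p^{2}$ ($B{\left(p \right)} = 2 p 2 p = 4 p^{2}$)
$\frac{1}{\frac{B{\left(R{\left(-8 \right)} \right)}}{4133} - 7493} = \frac{1}{\frac{4 \left(6 - -8 - \left(-8\right)^{2}\right)^{2}}{4133} - 7493} = \frac{1}{4 \left(6 + 8 - 64\right)^{2} \cdot \frac{1}{4133} - 7493} = \frac{1}{4 \left(-50\right)^{2} \cdot \frac{1}{4133} - 7493} = \frac{1}{4 \cdot 2500 \cdot \frac{1}{4133} - 7493} = \frac{1}{10000 \cdot \frac{1}{4133} - 7493} = \frac{1}{\frac{10000}{4133} - 7493} = \frac{1}{- \frac{30958569}{4133}} = - \frac{4133}{30958569}$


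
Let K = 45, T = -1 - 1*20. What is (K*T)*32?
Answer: -30240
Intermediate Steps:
T = -21 (T = -1 - 20 = -21)
(K*T)*32 = (45*(-21))*32 = -945*32 = -30240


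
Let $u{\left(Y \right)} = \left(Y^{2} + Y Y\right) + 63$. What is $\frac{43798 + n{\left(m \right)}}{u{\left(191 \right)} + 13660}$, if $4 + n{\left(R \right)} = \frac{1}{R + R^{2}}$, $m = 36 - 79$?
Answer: $\frac{15818393}{31310622} \approx 0.50521$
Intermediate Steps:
$m = -43$
$n{\left(R \right)} = -4 + \frac{1}{R + R^{2}}$
$u{\left(Y \right)} = 63 + 2 Y^{2}$ ($u{\left(Y \right)} = \left(Y^{2} + Y^{2}\right) + 63 = 2 Y^{2} + 63 = 63 + 2 Y^{2}$)
$\frac{43798 + n{\left(m \right)}}{u{\left(191 \right)} + 13660} = \frac{43798 + \frac{1 - -172 - 4 \left(-43\right)^{2}}{\left(-43\right) \left(1 - 43\right)}}{\left(63 + 2 \cdot 191^{2}\right) + 13660} = \frac{43798 - \frac{1 + 172 - 7396}{43 \left(-42\right)}}{\left(63 + 2 \cdot 36481\right) + 13660} = \frac{43798 - - \frac{1 + 172 - 7396}{1806}}{\left(63 + 72962\right) + 13660} = \frac{43798 - \left(- \frac{1}{1806}\right) \left(-7223\right)}{73025 + 13660} = \frac{43798 - \frac{7223}{1806}}{86685} = \frac{79091965}{1806} \cdot \frac{1}{86685} = \frac{15818393}{31310622}$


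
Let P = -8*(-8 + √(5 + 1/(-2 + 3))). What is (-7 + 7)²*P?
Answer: 0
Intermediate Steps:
P = 64 - 8*√6 (P = -8*(-8 + √(5 + 1/1)) = -8*(-8 + √(5 + 1)) = -8*(-8 + √6) = 64 - 8*√6 ≈ 44.404)
(-7 + 7)²*P = (-7 + 7)²*(64 - 8*√6) = 0²*(64 - 8*√6) = 0*(64 - 8*√6) = 0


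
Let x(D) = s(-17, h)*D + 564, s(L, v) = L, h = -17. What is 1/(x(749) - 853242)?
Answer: -1/865411 ≈ -1.1555e-6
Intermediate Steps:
x(D) = 564 - 17*D (x(D) = -17*D + 564 = 564 - 17*D)
1/(x(749) - 853242) = 1/((564 - 17*749) - 853242) = 1/((564 - 12733) - 853242) = 1/(-12169 - 853242) = 1/(-865411) = -1/865411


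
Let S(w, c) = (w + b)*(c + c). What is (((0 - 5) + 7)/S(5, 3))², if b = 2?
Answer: 1/441 ≈ 0.0022676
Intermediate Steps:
S(w, c) = 2*c*(2 + w) (S(w, c) = (w + 2)*(c + c) = (2 + w)*(2*c) = 2*c*(2 + w))
(((0 - 5) + 7)/S(5, 3))² = (((0 - 5) + 7)/((2*3*(2 + 5))))² = ((-5 + 7)/((2*3*7)))² = (2/42)² = (2*(1/42))² = (1/21)² = 1/441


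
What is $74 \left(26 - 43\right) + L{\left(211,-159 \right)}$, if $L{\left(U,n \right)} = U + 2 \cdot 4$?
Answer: $-1039$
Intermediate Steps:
$L{\left(U,n \right)} = 8 + U$ ($L{\left(U,n \right)} = U + 8 = 8 + U$)
$74 \left(26 - 43\right) + L{\left(211,-159 \right)} = 74 \left(26 - 43\right) + \left(8 + 211\right) = 74 \left(-17\right) + 219 = -1258 + 219 = -1039$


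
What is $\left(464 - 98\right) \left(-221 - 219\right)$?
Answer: $-161040$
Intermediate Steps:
$\left(464 - 98\right) \left(-221 - 219\right) = 366 \left(-221 - 219\right) = 366 \left(-440\right) = -161040$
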